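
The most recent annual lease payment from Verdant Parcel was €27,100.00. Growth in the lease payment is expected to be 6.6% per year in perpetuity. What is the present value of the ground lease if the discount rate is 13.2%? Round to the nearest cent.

€437706.06

D₁ = D₀ × (1 + g) = €27,100.00 × 1.066 = €28,888.6000
Growing perpetuity: P = D₁ / (r − g) = €28,888.6000 / (0.132 − 0.066) = €437,706.06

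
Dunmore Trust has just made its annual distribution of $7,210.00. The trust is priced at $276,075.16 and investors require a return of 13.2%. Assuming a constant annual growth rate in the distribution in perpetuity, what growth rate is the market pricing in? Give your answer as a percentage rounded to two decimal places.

P = D₀(1+g)/(r−g) ⇒ P(r−g) = D₀(1+g) ⇒ g(P+D₀) = P·r − D₀
g = (P·r − D₀)/(P + D₀) = ($276,075.16×0.132 − $7,210.00) / ($276,075.16 + $7,210.00) = 0.103189

10.32%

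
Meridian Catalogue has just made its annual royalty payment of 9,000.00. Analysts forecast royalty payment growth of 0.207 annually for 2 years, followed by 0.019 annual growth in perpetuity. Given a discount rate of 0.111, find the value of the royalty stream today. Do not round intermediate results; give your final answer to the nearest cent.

138056.56

D_1 = 10863.00000
D_2 = 13111.64100
Terminal value at year 2: TV = D_2×(1+g_2)/(r−g_2) = 13360.76218/0.092 = 145225.67586
P_0 = D_1/(1+r)^1 + D_2/(1+r)^2 + TV/(1+r)^2
    = 9777.67777 + 10622.55361 + 117656.32753 = 138056.55892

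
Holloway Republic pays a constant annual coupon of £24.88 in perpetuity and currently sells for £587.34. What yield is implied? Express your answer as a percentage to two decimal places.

4.24%

P = C/r ⇒ r = C/P = £24.88/£587.34 = 0.042360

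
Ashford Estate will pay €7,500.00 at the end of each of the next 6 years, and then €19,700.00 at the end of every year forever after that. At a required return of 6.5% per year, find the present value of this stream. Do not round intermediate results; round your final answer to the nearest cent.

€244016.56

PV of 6-year annuity: €7,500.00 × [1 − (1+0.065)^−6] / 0.065 = 36307.60168
Perpetuity value at year 6: €19,700.00 / 0.065 = 303076.92308
PV of perpetuity: 303076.92308 / (1+0.065)^6 = 207708.95601
Total PV = 36307.60168 + 207708.95601 = 244016.55768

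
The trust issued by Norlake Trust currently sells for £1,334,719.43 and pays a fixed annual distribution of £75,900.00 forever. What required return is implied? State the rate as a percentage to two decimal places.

5.69%

P = C/r ⇒ r = C/P = £75,900.00/£1,334,719.43 = 0.056866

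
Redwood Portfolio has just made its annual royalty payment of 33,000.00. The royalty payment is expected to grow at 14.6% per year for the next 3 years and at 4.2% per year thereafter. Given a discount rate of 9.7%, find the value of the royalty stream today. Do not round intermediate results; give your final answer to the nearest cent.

D_1 = 37818.00000
D_2 = 43339.42800
D_3 = 49666.98449
Terminal value at year 3: TV = D_3×(1+g_2)/(r−g_2) = 51752.99784/0.055 = 940963.59703
P_0 = D_1/(1+r)^1 + D_2/(1+r)^2 + D_3/(1+r)^3 + TV/(1+r)^3
    = 34474.02005 + 36013.88057 + 37622.52245 + 712775.78901 = 820886.21209

820886.21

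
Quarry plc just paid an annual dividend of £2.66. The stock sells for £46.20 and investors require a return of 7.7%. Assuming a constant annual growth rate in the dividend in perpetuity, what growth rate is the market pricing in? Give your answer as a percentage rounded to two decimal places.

P = D₀(1+g)/(r−g) ⇒ P(r−g) = D₀(1+g) ⇒ g(P+D₀) = P·r − D₀
g = (P·r − D₀)/(P + D₀) = (£46.20×0.077 − £2.66) / (£46.20 + £2.66) = 0.018367

1.84%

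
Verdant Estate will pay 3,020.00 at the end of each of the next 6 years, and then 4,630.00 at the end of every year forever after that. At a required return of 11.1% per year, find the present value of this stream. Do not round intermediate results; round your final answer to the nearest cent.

34920.12

PV of 6-year annuity: 3,020.00 × [1 − (1+0.111)^−6] / 0.111 = 12739.50335
Perpetuity value at year 6: 4,630.00 / 0.111 = 41711.71171
PV of perpetuity: 41711.71171 / (1+0.111)^6 = 22180.61883
Total PV = 12739.50335 + 22180.61883 = 34920.12218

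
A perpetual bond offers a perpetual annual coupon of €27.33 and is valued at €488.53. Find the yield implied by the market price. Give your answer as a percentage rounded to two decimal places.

P = C/r ⇒ r = C/P = €27.33/€488.53 = 0.055943

5.59%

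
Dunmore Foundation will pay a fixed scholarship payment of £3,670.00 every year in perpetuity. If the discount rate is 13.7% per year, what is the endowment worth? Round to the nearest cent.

£26788.32

Level perpetuity: PV = C / r = £3,670.00 / 0.137 = £26,788.32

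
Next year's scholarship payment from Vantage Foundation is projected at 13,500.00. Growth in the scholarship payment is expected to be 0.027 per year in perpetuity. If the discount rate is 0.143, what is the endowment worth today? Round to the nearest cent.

Growing perpetuity: P = D₁ / (r − g) = 13,500.0000 / (0.143 − 0.027) = 116,379.31

116379.31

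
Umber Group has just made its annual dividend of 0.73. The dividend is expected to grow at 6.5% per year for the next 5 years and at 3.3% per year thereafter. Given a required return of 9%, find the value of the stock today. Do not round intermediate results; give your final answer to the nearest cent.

D_1 = 0.77745
D_2 = 0.82798
D_3 = 0.88180
D_4 = 0.93912
D_5 = 1.00016
Terminal value at year 5: TV = D_5×(1+g_2)/(r−g_2) = 1.03317/0.057 = 18.12577
P_0 = D_1/(1+r)^1 + D_2/(1+r)^2 + D_3/(1+r)^3 + D_4/(1+r)^4 + D_5/(1+r)^5 + TV/(1+r)^5
    = 0.71326 + 0.69690 + 0.68091 + 0.66530 + 0.65004 + 11.78050 = 15.18691

15.19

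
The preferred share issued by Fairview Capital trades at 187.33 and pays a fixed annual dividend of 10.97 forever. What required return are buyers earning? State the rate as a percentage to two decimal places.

5.86%

P = C/r ⇒ r = C/P = 10.97/187.33 = 0.058560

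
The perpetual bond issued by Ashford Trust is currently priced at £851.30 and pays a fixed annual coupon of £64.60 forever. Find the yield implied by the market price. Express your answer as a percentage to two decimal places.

P = C/r ⇒ r = C/P = £64.60/£851.30 = 0.075884

7.59%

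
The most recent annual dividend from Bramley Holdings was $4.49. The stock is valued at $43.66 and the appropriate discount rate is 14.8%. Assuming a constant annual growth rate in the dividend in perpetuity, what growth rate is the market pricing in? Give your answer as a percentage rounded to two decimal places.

P = D₀(1+g)/(r−g) ⇒ P(r−g) = D₀(1+g) ⇒ g(P+D₀) = P·r − D₀
g = (P·r − D₀)/(P + D₀) = ($43.66×0.148 − $4.49) / ($43.66 + $4.49) = 0.040949

4.09%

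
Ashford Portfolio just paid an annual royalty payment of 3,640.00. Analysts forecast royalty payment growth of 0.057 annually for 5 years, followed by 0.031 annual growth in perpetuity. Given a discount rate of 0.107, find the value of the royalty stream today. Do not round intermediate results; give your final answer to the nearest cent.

D_1 = 3847.48000
D_2 = 4066.78636
D_3 = 4298.59318
D_4 = 4543.61299
D_5 = 4802.59893
Terminal value at year 5: TV = D_5×(1+g_2)/(r−g_2) = 4951.47950/0.076 = 65151.04607
P_0 = D_1/(1+r)^1 + D_2/(1+r)^2 + D_3/(1+r)^3 + D_4/(1+r)^4 + D_5/(1+r)^5 + TV/(1+r)^5
    = 3475.59169 + 3318.60923 + 3168.71721 + 3025.59539 + 2888.93796 + 39190.72420 = 55068.17568

55068.18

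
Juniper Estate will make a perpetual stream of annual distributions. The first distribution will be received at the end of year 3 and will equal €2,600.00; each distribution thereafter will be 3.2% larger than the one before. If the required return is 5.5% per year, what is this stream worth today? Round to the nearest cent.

Value at end of year 2: C₁ / (r − g) = €2,600.00 / (0.055 − 0.032) = €113,043.4783
Discount to today: PV = €113,043.4783 / (1 + 0.055)^2 = €113,043.4783 / 1.113025 = €101,564.19

€101564.19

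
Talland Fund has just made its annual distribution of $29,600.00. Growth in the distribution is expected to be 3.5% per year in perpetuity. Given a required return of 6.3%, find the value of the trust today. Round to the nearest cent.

$1094142.86

D₁ = D₀ × (1 + g) = $29,600.00 × 1.035 = $30,636.0000
Growing perpetuity: P = D₁ / (r − g) = $30,636.0000 / (0.063 − 0.035) = $1,094,142.86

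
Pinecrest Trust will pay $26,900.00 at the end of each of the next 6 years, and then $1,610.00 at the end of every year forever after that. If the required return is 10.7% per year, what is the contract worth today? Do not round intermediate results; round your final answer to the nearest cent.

PV of 6-year annuity: $26,900.00 × [1 − (1+0.107)^−6] / 0.107 = 114791.77929
Perpetuity value at year 6: $1,610.00 / 0.107 = 15046.72897
PV of perpetuity: 15046.72897 / (1+0.107)^6 = 8176.29162
Total PV = 114791.77929 + 8176.29162 = 122968.07091

$122968.07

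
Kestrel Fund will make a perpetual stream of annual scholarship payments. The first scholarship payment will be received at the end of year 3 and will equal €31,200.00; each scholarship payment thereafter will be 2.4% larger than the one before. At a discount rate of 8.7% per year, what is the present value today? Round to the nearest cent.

€419135.99

Value at end of year 2: C₁ / (r − g) = €31,200.00 / (0.087 − 0.024) = €495,238.0952
Discount to today: PV = €495,238.0952 / (1 + 0.087)^2 = €495,238.0952 / 1.181569 = €419,135.99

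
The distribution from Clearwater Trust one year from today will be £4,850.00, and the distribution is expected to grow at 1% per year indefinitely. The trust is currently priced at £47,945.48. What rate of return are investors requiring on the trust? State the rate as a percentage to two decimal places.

P = D₁/(r − g) ⇒ r = D₁/P + g = £4,850.0000/£47,945.48 + 0.01 = 0.101157 + 0.01 = 0.111157

11.12%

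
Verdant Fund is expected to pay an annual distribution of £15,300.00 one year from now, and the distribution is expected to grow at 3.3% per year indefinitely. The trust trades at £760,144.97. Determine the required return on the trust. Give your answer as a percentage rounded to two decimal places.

P = D₁/(r − g) ⇒ r = D₁/P + g = £15,300.0000/£760,144.97 + 0.033 = 0.020128 + 0.033 = 0.053128

5.31%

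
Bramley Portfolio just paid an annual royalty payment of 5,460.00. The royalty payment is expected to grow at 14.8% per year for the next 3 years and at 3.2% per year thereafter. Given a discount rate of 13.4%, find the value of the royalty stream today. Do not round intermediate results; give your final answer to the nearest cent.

74101.51

D_1 = 6268.08000
D_2 = 7195.75584
D_3 = 8260.72770
Terminal value at year 3: TV = D_3×(1+g_2)/(r−g_2) = 8525.07099/0.102 = 83579.12736
P_0 = D_1/(1+r)^1 + D_2/(1+r)^2 + D_3/(1+r)^3 + TV/(1+r)^3
    = 5527.40741 + 5595.64701 + 5664.72907 + 57313.72938 = 74101.51286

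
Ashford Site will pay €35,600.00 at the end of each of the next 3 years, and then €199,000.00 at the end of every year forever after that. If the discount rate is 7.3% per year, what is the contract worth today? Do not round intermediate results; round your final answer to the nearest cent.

PV of 3-year annuity: €35,600.00 × [1 − (1+0.073)^−3] / 0.073 = 92915.93071
Perpetuity value at year 3: €199,000.00 / 0.073 = 2726027.39726
PV of perpetuity: 2726027.39726 / (1+0.073)^3 = 2206637.78457
Total PV = 92915.93071 + 2206637.78457 = 2299553.71528

€2299553.72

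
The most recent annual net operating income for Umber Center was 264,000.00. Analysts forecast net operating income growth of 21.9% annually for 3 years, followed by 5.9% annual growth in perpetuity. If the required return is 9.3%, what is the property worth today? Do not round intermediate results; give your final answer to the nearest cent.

12396044.10

D_1 = 321816.00000
D_2 = 392293.70400
D_3 = 478206.02518
Terminal value at year 3: TV = D_3×(1+g_2)/(r−g_2) = 506420.18066/0.034 = 14894711.19592
P_0 = D_1/(1+r)^1 + D_2/(1+r)^2 + D_3/(1+r)^3 + TV/(1+r)^3
    = 294433.66880 + 328375.70198 + 366230.54046 + 11407004.18657 = 12396044.09782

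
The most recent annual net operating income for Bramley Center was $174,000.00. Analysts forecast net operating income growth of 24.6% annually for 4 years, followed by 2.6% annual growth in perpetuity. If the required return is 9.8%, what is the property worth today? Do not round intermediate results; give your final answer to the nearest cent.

$5076088.79

D_1 = 216804.00000
D_2 = 270137.78400
D_3 = 336591.67886
D_4 = 419393.23186
Terminal value at year 4: TV = D_4×(1+g_2)/(r−g_2) = 430297.45589/0.072 = 5976353.55407
P_0 = D_1/(1+r)^1 + D_2/(1+r)^2 + D_3/(1+r)^3 + D_4/(1+r)^4 + TV/(1+r)^4
    = 197453.55191 + 224068.42048 + 254270.72123 + 288544.00606 + 4111752.08638 = 5076088.78607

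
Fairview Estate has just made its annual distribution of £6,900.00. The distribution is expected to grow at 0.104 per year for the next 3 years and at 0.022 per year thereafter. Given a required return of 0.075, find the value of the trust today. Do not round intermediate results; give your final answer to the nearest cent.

£165950.98

D_1 = 7617.60000
D_2 = 8409.83040
D_3 = 9284.45276
Terminal value at year 3: TV = D_3×(1+g_2)/(r−g_2) = 9488.71072/0.053 = 179032.27778
P_0 = D_1/(1+r)^1 + D_2/(1+r)^2 + D_3/(1+r)^3 + TV/(1+r)^3
    = 7086.13953 + 7277.30051 + 7473.61838 + 144113.92428 = 165950.98271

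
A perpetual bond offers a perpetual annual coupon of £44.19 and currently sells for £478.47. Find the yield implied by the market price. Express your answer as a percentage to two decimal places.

9.24%

P = C/r ⇒ r = C/P = £44.19/£478.47 = 0.092357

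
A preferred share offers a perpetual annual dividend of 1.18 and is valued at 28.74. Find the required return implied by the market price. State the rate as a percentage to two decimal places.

P = C/r ⇒ r = C/P = 1.18/28.74 = 0.041058

4.11%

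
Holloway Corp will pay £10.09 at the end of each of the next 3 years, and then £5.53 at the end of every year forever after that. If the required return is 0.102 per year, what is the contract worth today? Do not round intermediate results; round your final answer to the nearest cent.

£65.52

PV of 3-year annuity: £10.09 × [1 − (1+0.102)^−3] / 0.102 = 25.00425
Perpetuity value at year 3: £5.53 / 0.102 = 54.21569
PV of perpetuity: 54.21569 / (1+0.102)^3 = 40.51167
Total PV = 25.00425 + 40.51167 = 65.51592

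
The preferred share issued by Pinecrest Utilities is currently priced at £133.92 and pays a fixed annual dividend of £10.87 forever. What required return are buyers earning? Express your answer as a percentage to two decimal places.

8.12%

P = C/r ⇒ r = C/P = £10.87/£133.92 = 0.081168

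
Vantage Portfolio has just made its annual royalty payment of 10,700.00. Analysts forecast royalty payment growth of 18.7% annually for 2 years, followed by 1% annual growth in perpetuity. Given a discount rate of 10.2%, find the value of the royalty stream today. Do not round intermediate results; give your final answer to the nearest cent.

160226.97

D_1 = 12700.90000
D_2 = 15075.96830
Terminal value at year 2: TV = D_2×(1+g_2)/(r−g_2) = 15226.72798/0.092 = 165507.91286
P_0 = D_1/(1+r)^1 + D_2/(1+r)^2 + TV/(1+r)^2
    = 11525.31760 + 12414.29401 + 136287.35813 = 160226.96974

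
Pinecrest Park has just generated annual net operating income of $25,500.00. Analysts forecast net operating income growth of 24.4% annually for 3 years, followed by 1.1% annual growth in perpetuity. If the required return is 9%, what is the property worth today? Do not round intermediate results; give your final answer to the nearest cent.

D_1 = 31722.00000
D_2 = 39462.16800
D_3 = 49090.93699
Terminal value at year 3: TV = D_3×(1+g_2)/(r−g_2) = 49630.93730/0.079 = 628239.71264
P_0 = D_1/(1+r)^1 + D_2/(1+r)^2 + D_3/(1+r)^3 + TV/(1+r)^3
    = 29102.75229 + 33214.51730 + 37907.21057 + 485116.32762 = 585340.80778

$585340.81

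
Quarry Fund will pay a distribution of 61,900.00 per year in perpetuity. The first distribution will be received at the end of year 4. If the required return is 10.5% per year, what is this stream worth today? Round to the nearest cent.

436932.67

Value at end of year 3: C / r = 61,900.00 / 0.105 = 589,523.8095
Discount to today: PV = 589,523.8095 / (1 + 0.105)^3 = 589,523.8095 / 1.349233 = 436,932.67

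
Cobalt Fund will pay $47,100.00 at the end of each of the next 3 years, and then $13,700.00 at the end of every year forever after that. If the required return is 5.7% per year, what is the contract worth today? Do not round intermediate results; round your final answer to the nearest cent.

$330127.34

PV of 3-year annuity: $47,100.00 × [1 − (1+0.057)^−3] / 0.057 = 126600.94185
Perpetuity value at year 3: $13,700.00 / 0.057 = 240350.87719
PV of perpetuity: 240350.87719 / (1+0.057)^3 = 203526.39941
Total PV = 126600.94185 + 203526.39941 = 330127.34127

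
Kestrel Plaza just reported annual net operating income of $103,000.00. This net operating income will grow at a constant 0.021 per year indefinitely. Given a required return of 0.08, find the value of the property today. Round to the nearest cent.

$1782423.73

D₁ = D₀ × (1 + g) = $103,000.00 × 1.021 = $105,163.0000
Growing perpetuity: P = D₁ / (r − g) = $105,163.0000 / (0.08 − 0.021) = $1,782,423.73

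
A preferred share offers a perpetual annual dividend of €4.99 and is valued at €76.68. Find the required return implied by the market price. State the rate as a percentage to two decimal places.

P = C/r ⇒ r = C/P = €4.99/€76.68 = 0.065076

6.51%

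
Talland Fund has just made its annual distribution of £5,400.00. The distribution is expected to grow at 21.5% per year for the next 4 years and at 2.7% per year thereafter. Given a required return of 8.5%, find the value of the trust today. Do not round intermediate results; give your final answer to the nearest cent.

D_1 = 6561.00000
D_2 = 7971.61500
D_3 = 9685.51223
D_4 = 11767.89735
Terminal value at year 4: TV = D_4×(1+g_2)/(r−g_2) = 12085.63058/0.058 = 208372.94107
P_0 = D_1/(1+r)^1 + D_2/(1+r)^2 + D_3/(1+r)^3 + D_4/(1+r)^4 + TV/(1+r)^4
    = 6047.00461 + 6771.53051 + 7582.86596 + 8491.41211 + 150356.55581 = 179249.36899

£179249.37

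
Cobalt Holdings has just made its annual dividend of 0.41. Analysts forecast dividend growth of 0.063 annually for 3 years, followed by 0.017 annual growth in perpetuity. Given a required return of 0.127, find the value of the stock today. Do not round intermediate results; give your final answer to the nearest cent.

4.28

D_1 = 0.43583
D_2 = 0.46329
D_3 = 0.49247
Terminal value at year 3: TV = D_3×(1+g_2)/(r−g_2) = 0.50085/0.11 = 4.55315
P_0 = D_1/(1+r)^1 + D_2/(1+r)^2 + D_3/(1+r)^3 + TV/(1+r)^3
    = 0.38672 + 0.36476 + 0.34404 + 3.18083 = 4.27634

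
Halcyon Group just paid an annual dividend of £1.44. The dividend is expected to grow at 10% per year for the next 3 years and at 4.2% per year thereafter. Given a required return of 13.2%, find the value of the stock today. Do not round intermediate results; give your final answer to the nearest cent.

D_1 = 1.58400
D_2 = 1.74240
D_3 = 1.91664
Terminal value at year 3: TV = D_3×(1+g_2)/(r−g_2) = 1.99714/0.09 = 22.19043
P_0 = D_1/(1+r)^1 + D_2/(1+r)^2 + D_3/(1+r)^3 + TV/(1+r)^3
    = 1.39929 + 1.35974 + 1.32130 + 15.29771 = 19.37804

£19.38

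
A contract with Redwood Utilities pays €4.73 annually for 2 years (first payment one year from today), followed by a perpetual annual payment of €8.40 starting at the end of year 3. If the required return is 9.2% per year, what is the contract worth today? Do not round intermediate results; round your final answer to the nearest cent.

€84.87

PV of 2-year annuity: €4.73 × [1 − (1+0.092)^−2] / 0.092 = 8.29808
Perpetuity value at year 2: €8.40 / 0.092 = 91.30435
PV of perpetuity: 91.30435 / (1+0.092)^2 = 76.56780
Total PV = 8.29808 + 76.56780 = 84.86588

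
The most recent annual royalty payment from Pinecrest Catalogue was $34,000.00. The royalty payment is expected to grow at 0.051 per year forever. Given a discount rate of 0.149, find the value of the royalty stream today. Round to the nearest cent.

D₁ = D₀ × (1 + g) = $34,000.00 × 1.051 = $35,734.0000
Growing perpetuity: P = D₁ / (r − g) = $35,734.0000 / (0.149 − 0.051) = $364,632.65

$364632.65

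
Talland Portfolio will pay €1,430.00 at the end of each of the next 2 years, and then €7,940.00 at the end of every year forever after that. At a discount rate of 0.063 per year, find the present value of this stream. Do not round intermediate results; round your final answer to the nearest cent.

€114146.35

PV of 2-year annuity: €1,430.00 × [1 − (1+0.063)^−2] / 0.063 = 2610.77074
Perpetuity value at year 2: €7,940.00 / 0.063 = 126031.74603
PV of perpetuity: 126031.74603 / (1+0.063)^2 = 111535.57844
Total PV = 2610.77074 + 111535.57844 = 114146.34918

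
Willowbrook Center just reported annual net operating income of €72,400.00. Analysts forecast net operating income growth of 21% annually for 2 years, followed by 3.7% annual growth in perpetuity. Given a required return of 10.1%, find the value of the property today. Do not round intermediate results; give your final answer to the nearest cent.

€1583893.85

D_1 = 87604.00000
D_2 = 106000.84000
Terminal value at year 2: TV = D_2×(1+g_2)/(r−g_2) = 109922.87108/0.064 = 1717544.86062
P_0 = D_1/(1+r)^1 + D_2/(1+r)^2 + TV/(1+r)^2
    = 79567.66576 + 87444.93694 + 1416881.24381 = 1583893.84650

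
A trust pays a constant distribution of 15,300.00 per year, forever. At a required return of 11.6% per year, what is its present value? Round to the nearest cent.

Level perpetuity: PV = C / r = 15,300.00 / 0.116 = 131,896.55

131896.55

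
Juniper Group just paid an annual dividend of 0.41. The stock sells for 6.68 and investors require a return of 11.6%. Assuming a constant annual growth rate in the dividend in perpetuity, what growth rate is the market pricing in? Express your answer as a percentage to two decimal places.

P = D₀(1+g)/(r−g) ⇒ P(r−g) = D₀(1+g) ⇒ g(P+D₀) = P·r − D₀
g = (P·r − D₀)/(P + D₀) = (6.68×0.116 − 0.41) / (6.68 + 0.41) = 0.051464

5.15%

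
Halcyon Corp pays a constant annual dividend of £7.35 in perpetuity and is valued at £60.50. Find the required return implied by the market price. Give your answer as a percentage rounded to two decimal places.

12.15%

P = C/r ⇒ r = C/P = £7.35/£60.50 = 0.121488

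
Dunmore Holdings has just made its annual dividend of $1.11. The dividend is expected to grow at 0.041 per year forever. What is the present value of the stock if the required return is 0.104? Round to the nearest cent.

D₁ = D₀ × (1 + g) = $1.11 × 1.041 = $1.1555
Growing perpetuity: P = D₁ / (r − g) = $1.1555 / (0.104 − 0.041) = $18.34

$18.34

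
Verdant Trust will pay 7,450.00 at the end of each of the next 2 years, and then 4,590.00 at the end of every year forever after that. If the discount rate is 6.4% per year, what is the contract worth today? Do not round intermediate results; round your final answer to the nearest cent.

PV of 2-year annuity: 7,450.00 × [1 − (1+0.064)^−2] / 0.064 = 13582.59370
Perpetuity value at year 2: 4,590.00 / 0.064 = 71718.75000
PV of perpetuity: 71718.75000 / (1+0.064)^2 = 63350.41375
Total PV = 13582.59370 + 63350.41375 = 76933.00745

76933.01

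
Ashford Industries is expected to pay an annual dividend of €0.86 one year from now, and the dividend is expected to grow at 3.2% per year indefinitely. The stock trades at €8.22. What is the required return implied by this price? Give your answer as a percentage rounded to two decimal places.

13.66%

P = D₁/(r − g) ⇒ r = D₁/P + g = €0.8600/€8.22 + 0.032 = 0.104623 + 0.032 = 0.136623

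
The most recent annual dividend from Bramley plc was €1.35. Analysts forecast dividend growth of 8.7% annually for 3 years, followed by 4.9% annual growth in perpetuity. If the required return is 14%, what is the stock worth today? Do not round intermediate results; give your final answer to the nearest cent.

€17.18

D_1 = 1.46745
D_2 = 1.59512
D_3 = 1.73389
Terminal value at year 3: TV = D_3×(1+g_2)/(r−g_2) = 1.81885/0.091 = 19.98741
P_0 = D_1/(1+r)^1 + D_2/(1+r)^2 + D_3/(1+r)^3 + TV/(1+r)^3
    = 1.28724 + 1.22739 + 1.17033 + 13.49093 = 17.17589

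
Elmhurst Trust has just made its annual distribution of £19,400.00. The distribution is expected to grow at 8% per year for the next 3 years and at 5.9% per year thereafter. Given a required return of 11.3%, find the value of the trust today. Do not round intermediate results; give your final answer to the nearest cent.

D_1 = 20952.00000
D_2 = 22628.16000
D_3 = 24438.41280
Terminal value at year 3: TV = D_3×(1+g_2)/(r−g_2) = 25880.27916/0.054 = 479264.42880
P_0 = D_1/(1+r)^1 + D_2/(1+r)^2 + D_3/(1+r)^3 + TV/(1+r)^3
    = 18824.79784 + 18266.65020 + 17725.05141 + 347607.95257 = 402424.45202

£402424.45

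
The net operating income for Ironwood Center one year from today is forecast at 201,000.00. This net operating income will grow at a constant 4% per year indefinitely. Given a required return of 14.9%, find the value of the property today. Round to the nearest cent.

Growing perpetuity: P = D₁ / (r − g) = 201,000.0000 / (0.149 − 0.04) = 1,844,036.70

1844036.70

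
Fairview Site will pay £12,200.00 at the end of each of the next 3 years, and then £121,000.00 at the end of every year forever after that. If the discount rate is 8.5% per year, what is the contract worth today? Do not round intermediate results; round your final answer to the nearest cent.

PV of 3-year annuity: £12,200.00 × [1 − (1+0.085)^−3] / 0.085 = 31159.07293
Perpetuity value at year 3: £121,000.00 / 0.085 = 1423529.41176
PV of perpetuity: 1423529.41176 / (1+0.085)^3 = 1114492.70482
Total PV = 31159.07293 + 1114492.70482 = 1145651.77776

£1145651.78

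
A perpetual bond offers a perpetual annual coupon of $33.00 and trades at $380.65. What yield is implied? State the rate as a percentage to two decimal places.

8.67%

P = C/r ⇒ r = C/P = $33.00/$380.65 = 0.086694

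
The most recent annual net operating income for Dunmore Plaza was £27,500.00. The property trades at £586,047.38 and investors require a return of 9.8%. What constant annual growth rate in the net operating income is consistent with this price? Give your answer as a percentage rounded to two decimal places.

P = D₀(1+g)/(r−g) ⇒ P(r−g) = D₀(1+g) ⇒ g(P+D₀) = P·r − D₀
g = (P·r − D₀)/(P + D₀) = (£586,047.38×0.098 − £27,500.00) / (£586,047.38 + £27,500.00) = 0.048786

4.88%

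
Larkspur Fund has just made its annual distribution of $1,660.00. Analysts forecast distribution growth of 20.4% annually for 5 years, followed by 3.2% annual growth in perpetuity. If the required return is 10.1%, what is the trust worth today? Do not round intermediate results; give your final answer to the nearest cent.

D_1 = 1998.64000
D_2 = 2406.36256
D_3 = 2897.26052
D_4 = 3488.30167
D_5 = 4199.91521
Terminal value at year 5: TV = D_5×(1+g_2)/(r−g_2) = 4334.31250/0.069 = 62816.12313
P_0 = D_1/(1+r)^1 + D_2/(1+r)^2 + D_3/(1+r)^3 + D_4/(1+r)^4 + D_5/(1+r)^5 + TV/(1+r)^5
    = 1815.29519 + 1985.11844 + 2170.82889 + 2373.91279 + 2595.99546 + 38827.06246 = 49768.21321

$49768.21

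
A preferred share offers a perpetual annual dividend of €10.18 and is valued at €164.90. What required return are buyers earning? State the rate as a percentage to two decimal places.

6.17%

P = C/r ⇒ r = C/P = €10.18/€164.90 = 0.061734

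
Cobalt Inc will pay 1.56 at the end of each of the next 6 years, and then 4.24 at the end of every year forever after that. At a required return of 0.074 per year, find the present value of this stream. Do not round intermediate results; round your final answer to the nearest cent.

44.68

PV of 6-year annuity: 1.56 × [1 − (1+0.074)^−6] / 0.074 = 7.34486
Perpetuity value at year 6: 4.24 / 0.074 = 57.29730
PV of perpetuity: 57.29730 / (1+0.074)^6 = 37.33434
Total PV = 7.34486 + 37.33434 = 44.67920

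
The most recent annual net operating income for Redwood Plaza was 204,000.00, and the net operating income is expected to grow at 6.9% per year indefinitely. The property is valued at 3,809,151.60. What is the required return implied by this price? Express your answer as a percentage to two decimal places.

D₁ = 204,000.00 × 1.069 = 218,076.0000
P = D₁/(r − g) ⇒ r = D₁/P + g = 218,076.0000/3,809,151.60 + 0.069 = 0.057251 + 0.069 = 0.126251

12.63%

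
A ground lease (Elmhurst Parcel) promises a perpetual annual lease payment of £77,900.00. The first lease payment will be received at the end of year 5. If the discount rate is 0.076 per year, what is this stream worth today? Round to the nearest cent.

£764671.28

Value at end of year 4: C / r = £77,900.00 / 0.076 = £1,025,000.0000
Discount to today: PV = £1,025,000.0000 / (1 + 0.076)^4 = £1,025,000.0000 / 1.340445 = £764,671.28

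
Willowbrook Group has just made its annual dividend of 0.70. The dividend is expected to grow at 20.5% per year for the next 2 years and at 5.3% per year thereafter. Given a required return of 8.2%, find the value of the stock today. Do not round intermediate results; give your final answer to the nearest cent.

33.17

D_1 = 0.84350
D_2 = 1.01642
Terminal value at year 2: TV = D_2×(1+g_2)/(r−g_2) = 1.07029/0.029 = 36.90647
P_0 = D_1/(1+r)^1 + D_2/(1+r)^2 + TV/(1+r)^2
    = 0.77957 + 0.86820 + 31.52448 = 33.17225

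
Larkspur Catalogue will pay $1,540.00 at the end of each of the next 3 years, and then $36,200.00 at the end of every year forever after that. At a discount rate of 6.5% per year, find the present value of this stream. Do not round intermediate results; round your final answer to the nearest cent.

$465126.92

PV of 3-year annuity: $1,540.00 × [1 − (1+0.065)^−3] / 0.065 = 4078.65229
Perpetuity value at year 3: $36,200.00 / 0.065 = 556923.07692
PV of perpetuity: 556923.07692 / (1+0.065)^3 = 461048.26343
Total PV = 4078.65229 + 461048.26343 = 465126.91572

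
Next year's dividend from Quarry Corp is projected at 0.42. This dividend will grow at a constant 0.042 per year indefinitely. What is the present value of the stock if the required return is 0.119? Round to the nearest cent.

5.45

Growing perpetuity: P = D₁ / (r − g) = 0.4200 / (0.119 − 0.042) = 5.45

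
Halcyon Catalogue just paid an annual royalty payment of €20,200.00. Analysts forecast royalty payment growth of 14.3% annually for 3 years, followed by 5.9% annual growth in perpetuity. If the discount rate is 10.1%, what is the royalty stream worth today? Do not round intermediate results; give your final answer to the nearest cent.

D_1 = 23088.60000
D_2 = 26390.26980
D_3 = 30164.07838
Terminal value at year 3: TV = D_3×(1+g_2)/(r−g_2) = 31943.75901/0.042 = 760565.69062
P_0 = D_1/(1+r)^1 + D_2/(1+r)^2 + D_3/(1+r)^3 + TV/(1+r)^3
    = 20970.57221 + 21770.53954 + 22601.02334 + 569868.65984 = 635210.79492

€635210.79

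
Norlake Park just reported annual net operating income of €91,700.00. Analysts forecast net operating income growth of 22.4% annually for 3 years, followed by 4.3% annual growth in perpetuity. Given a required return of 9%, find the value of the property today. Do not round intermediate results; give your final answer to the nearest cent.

€3229965.92

D_1 = 112240.80000
D_2 = 137382.73920
D_3 = 168156.47278
Terminal value at year 3: TV = D_3×(1+g_2)/(r−g_2) = 175387.20111/0.047 = 3731642.57682
P_0 = D_1/(1+r)^1 + D_2/(1+r)^2 + D_3/(1+r)^3 + TV/(1+r)^3
    = 102973.21101 + 115632.30300 + 129847.65035 + 2881512.75131 = 3229965.91567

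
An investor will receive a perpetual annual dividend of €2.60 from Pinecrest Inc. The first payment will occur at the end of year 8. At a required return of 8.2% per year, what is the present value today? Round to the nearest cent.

Value at end of year 7: C / r = €2.60 / 0.082 = €31.7073
Discount to today: PV = €31.7073 / (1 + 0.082)^7 = €31.7073 / 1.736164 = €18.26

€18.26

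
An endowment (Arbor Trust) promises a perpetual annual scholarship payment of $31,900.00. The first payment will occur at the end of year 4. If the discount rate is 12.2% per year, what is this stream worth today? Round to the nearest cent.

Value at end of year 3: C / r = $31,900.00 / 0.122 = $261,475.4098
Discount to today: PV = $261,475.4098 / (1 + 0.122)^3 = $261,475.4098 / 1.412468 = $185,119.55

$185119.55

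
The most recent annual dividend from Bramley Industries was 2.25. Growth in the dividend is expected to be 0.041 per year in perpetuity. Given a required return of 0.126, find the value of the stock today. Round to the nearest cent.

D₁ = D₀ × (1 + g) = 2.25 × 1.041 = 2.3423
Growing perpetuity: P = D₁ / (r − g) = 2.3423 / (0.126 − 0.041) = 27.56

27.56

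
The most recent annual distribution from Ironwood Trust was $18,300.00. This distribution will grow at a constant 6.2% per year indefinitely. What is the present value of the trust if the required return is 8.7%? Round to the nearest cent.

$777384.00

D₁ = D₀ × (1 + g) = $18,300.00 × 1.062 = $19,434.6000
Growing perpetuity: P = D₁ / (r − g) = $19,434.6000 / (0.087 − 0.062) = $777,384.00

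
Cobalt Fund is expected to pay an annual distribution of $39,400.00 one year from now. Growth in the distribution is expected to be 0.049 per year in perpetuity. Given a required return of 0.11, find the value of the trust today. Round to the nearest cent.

Growing perpetuity: P = D₁ / (r − g) = $39,400.0000 / (0.11 − 0.049) = $645,901.64

$645901.64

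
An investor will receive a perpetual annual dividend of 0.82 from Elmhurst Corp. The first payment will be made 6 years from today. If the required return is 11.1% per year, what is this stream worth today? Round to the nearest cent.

Value at end of year 5: C / r = 0.82 / 0.111 = 7.3874
Discount to today: PV = 7.3874 / (1 + 0.111)^5 = 7.3874 / 1.692662 = 4.36

4.36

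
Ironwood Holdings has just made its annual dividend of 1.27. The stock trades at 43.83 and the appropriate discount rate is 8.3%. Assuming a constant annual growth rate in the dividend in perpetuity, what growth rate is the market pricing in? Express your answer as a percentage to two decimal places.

P = D₀(1+g)/(r−g) ⇒ P(r−g) = D₀(1+g) ⇒ g(P+D₀) = P·r − D₀
g = (P·r − D₀)/(P + D₀) = (43.83×0.083 − 1.27) / (43.83 + 1.27) = 0.052503

5.25%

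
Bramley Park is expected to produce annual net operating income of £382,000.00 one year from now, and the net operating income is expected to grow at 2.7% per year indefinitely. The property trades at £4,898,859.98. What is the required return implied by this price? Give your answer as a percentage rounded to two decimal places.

10.50%

P = D₁/(r − g) ⇒ r = D₁/P + g = £382,000.0000/£4,898,859.98 + 0.027 = 0.077977 + 0.027 = 0.104977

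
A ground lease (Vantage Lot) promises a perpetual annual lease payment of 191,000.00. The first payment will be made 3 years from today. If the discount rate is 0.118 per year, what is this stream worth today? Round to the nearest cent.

Value at end of year 2: C / r = 191,000.00 / 0.118 = 1,618,644.0678
Discount to today: PV = 1,618,644.0678 / (1 + 0.118)^2 = 1,618,644.0678 / 1.249924 = 1,294,993.99

1294993.99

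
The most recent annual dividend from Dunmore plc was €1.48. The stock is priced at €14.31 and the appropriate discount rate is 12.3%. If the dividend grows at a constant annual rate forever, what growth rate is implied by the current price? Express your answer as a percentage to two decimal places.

1.77%

P = D₀(1+g)/(r−g) ⇒ P(r−g) = D₀(1+g) ⇒ g(P+D₀) = P·r − D₀
g = (P·r − D₀)/(P + D₀) = (€14.31×0.123 − €1.48) / (€14.31 + €1.48) = 0.017741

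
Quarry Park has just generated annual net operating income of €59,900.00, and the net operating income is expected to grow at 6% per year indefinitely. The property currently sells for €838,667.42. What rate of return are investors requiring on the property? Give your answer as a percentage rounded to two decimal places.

D₁ = €59,900.00 × 1.06 = €63,494.0000
P = D₁/(r − g) ⇒ r = D₁/P + g = €63,494.0000/€838,667.42 + 0.06 = 0.075708 + 0.06 = 0.135708

13.57%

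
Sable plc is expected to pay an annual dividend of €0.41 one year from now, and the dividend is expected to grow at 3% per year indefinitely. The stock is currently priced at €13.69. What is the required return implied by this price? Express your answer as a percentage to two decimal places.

P = D₁/(r − g) ⇒ r = D₁/P + g = €0.4100/€13.69 + 0.03 = 0.029949 + 0.03 = 0.059949

5.99%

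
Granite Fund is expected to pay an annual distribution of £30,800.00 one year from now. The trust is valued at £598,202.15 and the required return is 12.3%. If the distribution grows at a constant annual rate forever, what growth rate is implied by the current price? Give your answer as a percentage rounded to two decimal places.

P = D₁/(r−g) ⇒ g = r − D₁/P = 0.123 − £30,800.00/£598,202.15 = 0.071512

7.15%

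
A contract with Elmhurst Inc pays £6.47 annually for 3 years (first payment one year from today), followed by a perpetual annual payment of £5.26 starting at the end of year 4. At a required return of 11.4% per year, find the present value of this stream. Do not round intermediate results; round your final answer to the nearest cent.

£49.08

PV of 3-year annuity: £6.47 × [1 − (1+0.114)^−3] / 0.114 = 15.70148
Perpetuity value at year 3: £5.26 / 0.114 = 46.14035
PV of perpetuity: 46.14035 / (1+0.114)^3 = 33.37531
Total PV = 15.70148 + 33.37531 = 49.07680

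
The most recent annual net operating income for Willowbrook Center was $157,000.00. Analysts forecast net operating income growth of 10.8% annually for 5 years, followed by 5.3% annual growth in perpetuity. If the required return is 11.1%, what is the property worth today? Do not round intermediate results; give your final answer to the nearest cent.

$3590749.32

D_1 = 173956.00000
D_2 = 192743.24800
D_3 = 213559.51878
D_4 = 236623.94681
D_5 = 262179.33307
Terminal value at year 5: TV = D_5×(1+g_2)/(r−g_2) = 276074.83772/0.058 = 4759910.99519
P_0 = D_1/(1+r)^1 + D_2/(1+r)^2 + D_3/(1+r)^3 + D_4/(1+r)^4 + D_5/(1+r)^5 + TV/(1+r)^5
    = 156576.05761 + 156153.25997 + 155731.60400 + 155311.08662 + 154891.70475 + 2812085.60517 = 3590749.31812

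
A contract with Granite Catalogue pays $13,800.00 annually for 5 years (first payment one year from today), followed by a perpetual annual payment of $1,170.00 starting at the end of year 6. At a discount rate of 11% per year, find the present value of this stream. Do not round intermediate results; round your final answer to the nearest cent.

$57315.54

PV of 5-year annuity: $13,800.00 × [1 − (1+0.11)^−5] / 0.11 = 51003.37884
Perpetuity value at year 5: $1,170.00 / 0.11 = 10636.36364
PV of perpetuity: 10636.36364 / (1+0.11)^5 = 6312.16413
Total PV = 51003.37884 + 6312.16413 = 57315.54297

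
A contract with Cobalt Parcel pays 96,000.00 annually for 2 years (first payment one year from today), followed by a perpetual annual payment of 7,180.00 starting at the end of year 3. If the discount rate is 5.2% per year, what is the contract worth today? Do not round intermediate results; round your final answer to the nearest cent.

302762.91

PV of 2-year annuity: 96,000.00 × [1 − (1+0.052)^−2] / 0.052 = 177998.81450
Perpetuity value at year 2: 7,180.00 / 0.052 = 138076.92308
PV of perpetuity: 138076.92308 / (1+0.052)^2 = 124764.09508
Total PV = 177998.81450 + 124764.09508 = 302762.90957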